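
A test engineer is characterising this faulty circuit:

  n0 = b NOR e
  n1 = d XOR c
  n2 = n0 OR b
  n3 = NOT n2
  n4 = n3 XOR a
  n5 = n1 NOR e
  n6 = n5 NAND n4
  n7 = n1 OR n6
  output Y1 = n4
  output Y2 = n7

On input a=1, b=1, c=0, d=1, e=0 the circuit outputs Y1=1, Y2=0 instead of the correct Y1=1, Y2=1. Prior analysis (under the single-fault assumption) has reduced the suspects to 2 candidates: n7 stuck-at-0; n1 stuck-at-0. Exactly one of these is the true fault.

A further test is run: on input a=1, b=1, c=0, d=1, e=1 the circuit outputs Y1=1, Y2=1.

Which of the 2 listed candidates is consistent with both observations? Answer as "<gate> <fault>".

n1 stuck-at-0

Evaluate each candidate on input a=1, b=1, c=0, d=1, e=1:
  n7 stuck-at-0: n0=0, n1=1, n2=1, n3=0, n4=1, n5=0, n6=1, n7=0 [stuck-at-0] → Y1=1, Y2=0 — eliminated
  n1 stuck-at-0: n0=0, n1=0 [stuck-at-0], n2=1, n3=0, n4=1, n5=0, n6=1, n7=1 → Y1=1, Y2=1 — matches
Only n1 stuck-at-0 reproduces the observed Y1=1, Y2=1.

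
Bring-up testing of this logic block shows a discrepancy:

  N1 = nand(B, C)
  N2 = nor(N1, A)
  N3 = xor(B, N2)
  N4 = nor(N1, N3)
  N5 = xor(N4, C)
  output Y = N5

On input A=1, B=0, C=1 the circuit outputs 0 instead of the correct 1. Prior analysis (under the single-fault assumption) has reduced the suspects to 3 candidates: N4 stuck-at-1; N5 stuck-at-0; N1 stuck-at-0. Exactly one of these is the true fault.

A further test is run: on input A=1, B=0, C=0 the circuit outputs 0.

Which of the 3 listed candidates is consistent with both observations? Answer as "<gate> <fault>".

Evaluate each candidate on input A=1, B=0, C=0:
  N4 stuck-at-1: N1=1, N2=0, N3=0, N4=1 [stuck-at-1], N5=1 → 1 — eliminated
  N5 stuck-at-0: N1=1, N2=0, N3=0, N4=0, N5=0 [stuck-at-0] → 0 — matches
  N1 stuck-at-0: N1=0 [stuck-at-0], N2=0, N3=0, N4=1, N5=1 → 1 — eliminated
Only N5 stuck-at-0 reproduces the observed 0.

N5 stuck-at-0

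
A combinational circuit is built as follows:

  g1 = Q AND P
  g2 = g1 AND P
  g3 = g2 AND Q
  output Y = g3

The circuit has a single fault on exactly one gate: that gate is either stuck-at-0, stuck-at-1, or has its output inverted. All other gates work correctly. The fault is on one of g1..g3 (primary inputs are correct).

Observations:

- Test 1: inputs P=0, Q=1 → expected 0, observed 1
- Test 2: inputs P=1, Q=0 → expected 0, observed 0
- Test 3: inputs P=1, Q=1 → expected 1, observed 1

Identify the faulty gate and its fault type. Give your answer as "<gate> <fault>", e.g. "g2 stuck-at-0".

g2 stuck-at-1

Fault-free values for test 1 (P=0, Q=1): g1=0, g2=0, g3=0, giving Y=0. Observed 1.
Test 1: faults giving observed 1 are {g2 stuck-at-1, g2 inverted output, g3 stuck-at-1, g3 inverted output}.
Test 2 (P=1, Q=0): fault-free g1=0, g2=0, g3=0 → 0; observed 0. Eliminates g3 stuck-at-1, g3 inverted output.
Test 3 (P=1, Q=1): fault-free g1=1, g2=1, g3=1 → 1; observed 1. Eliminates g2 inverted output.
Only g2 stuck-at-1 is consistent with every test.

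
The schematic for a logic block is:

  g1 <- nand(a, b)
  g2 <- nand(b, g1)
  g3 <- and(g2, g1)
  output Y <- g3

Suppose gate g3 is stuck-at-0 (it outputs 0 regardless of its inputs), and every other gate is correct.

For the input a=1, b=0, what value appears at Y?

Propagate with g3 forced: g1=1, g2=1, g3=0 [stuck-at-0].
So Y = 0. (Without the fault it would be 1.)

0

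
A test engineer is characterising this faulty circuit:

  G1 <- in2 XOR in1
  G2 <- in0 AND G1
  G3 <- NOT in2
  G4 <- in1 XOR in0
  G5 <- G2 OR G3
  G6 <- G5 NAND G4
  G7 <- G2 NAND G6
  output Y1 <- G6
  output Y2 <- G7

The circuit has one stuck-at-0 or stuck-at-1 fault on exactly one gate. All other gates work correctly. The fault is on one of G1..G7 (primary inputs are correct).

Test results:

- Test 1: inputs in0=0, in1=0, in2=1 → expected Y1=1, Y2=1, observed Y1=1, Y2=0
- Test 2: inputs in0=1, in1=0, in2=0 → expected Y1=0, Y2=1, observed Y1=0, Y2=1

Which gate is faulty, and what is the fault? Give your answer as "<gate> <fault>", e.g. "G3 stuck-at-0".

G2 stuck-at-1

Fault-free values for test 1 (in0=0, in1=0, in2=1): G1=1, G2=0, G3=0, G4=0, G5=0, G6=1, G7=1, giving Y1=1, Y2=1. Observed Y1=1, Y2=0.
Test 1: faults giving observed Y1=1, Y2=0 are {G2 stuck-at-1, G7 stuck-at-0}.
Test 2 (in0=1, in1=0, in2=0): fault-free G1=0, G2=0, G3=1, G4=1, G5=1, G6=0, G7=1 → Y1=0, Y2=1; observed Y1=0, Y2=1. Eliminates G7 stuck-at-0.
Only G2 stuck-at-1 is consistent with every test.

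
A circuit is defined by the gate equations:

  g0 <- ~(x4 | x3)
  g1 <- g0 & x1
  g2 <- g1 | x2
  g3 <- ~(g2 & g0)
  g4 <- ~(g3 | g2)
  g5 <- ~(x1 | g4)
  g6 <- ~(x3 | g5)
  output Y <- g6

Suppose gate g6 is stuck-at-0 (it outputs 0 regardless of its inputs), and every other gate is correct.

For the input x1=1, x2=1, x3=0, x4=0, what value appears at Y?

0

Propagate with g6 forced: g0=1, g1=1, g2=1, g3=0, g4=0, g5=0, g6=0 [stuck-at-0].
So Y = 0. (Without the fault it would be 1.)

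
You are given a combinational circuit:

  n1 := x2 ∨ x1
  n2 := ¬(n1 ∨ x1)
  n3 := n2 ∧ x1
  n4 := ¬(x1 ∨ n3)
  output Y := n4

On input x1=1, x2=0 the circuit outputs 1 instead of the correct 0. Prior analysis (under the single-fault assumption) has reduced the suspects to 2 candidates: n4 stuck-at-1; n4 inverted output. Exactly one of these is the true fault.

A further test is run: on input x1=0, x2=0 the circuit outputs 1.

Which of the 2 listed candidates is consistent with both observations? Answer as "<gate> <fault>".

Evaluate each candidate on input x1=0, x2=0:
  n4 stuck-at-1: n1=0, n2=1, n3=0, n4=1 [stuck-at-1] → 1 — matches
  n4 inverted output: n1=0, n2=1, n3=0, n4=0 [inverted output] → 0 — eliminated
Only n4 stuck-at-1 reproduces the observed 1.

n4 stuck-at-1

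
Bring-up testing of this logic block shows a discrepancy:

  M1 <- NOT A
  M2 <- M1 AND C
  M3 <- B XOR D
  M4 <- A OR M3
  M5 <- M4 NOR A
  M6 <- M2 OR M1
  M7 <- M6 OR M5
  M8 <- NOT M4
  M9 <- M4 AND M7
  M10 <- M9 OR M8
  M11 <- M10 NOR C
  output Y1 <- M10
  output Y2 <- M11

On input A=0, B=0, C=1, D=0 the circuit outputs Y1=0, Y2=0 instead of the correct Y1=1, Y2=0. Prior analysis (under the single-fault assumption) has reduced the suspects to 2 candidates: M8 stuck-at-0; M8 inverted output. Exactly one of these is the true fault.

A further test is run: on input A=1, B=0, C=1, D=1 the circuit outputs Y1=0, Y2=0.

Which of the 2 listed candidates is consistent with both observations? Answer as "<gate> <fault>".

M8 stuck-at-0

Evaluate each candidate on input A=1, B=0, C=1, D=1:
  M8 stuck-at-0: M1=0, M2=0, M3=1, M4=1, M5=0, M6=0, M7=0, M8=0 [stuck-at-0], M9=0, M10=0, M11=0 → Y1=0, Y2=0 — matches
  M8 inverted output: M1=0, M2=0, M3=1, M4=1, M5=0, M6=0, M7=0, M8=1 [inverted output], M9=0, M10=1, M11=0 → Y1=1, Y2=0 — eliminated
Only M8 stuck-at-0 reproduces the observed Y1=0, Y2=0.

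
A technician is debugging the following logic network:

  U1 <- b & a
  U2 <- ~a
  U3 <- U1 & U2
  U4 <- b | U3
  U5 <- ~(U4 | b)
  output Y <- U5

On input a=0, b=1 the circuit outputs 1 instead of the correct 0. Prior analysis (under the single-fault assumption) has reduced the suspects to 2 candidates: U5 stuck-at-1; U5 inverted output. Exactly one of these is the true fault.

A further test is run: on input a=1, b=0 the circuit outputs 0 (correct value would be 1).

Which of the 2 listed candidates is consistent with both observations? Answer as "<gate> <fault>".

Evaluate each candidate on input a=1, b=0:
  U5 stuck-at-1: U1=0, U2=0, U3=0, U4=0, U5=1 [stuck-at-1] → 1 — eliminated
  U5 inverted output: U1=0, U2=0, U3=0, U4=0, U5=0 [inverted output] → 0 — matches
Only U5 inverted output reproduces the observed 0.

U5 inverted output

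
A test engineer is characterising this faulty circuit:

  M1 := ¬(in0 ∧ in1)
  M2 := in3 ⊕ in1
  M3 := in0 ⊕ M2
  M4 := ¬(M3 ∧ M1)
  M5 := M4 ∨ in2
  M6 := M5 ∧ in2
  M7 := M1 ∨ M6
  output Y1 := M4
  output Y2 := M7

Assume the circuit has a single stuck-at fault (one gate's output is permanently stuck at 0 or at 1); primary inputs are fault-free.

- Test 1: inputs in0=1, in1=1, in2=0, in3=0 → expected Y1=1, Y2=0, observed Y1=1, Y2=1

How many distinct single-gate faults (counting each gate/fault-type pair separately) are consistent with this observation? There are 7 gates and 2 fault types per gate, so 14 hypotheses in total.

3

Fault-free: M1=0, M2=1, M3=0, M4=1, M5=1, M6=0, M7=0 → Y1=1, Y2=0. Observed Y1=1, Y2=1.
  M1 stuck-at-0: output Y1=1, Y2=0 ✗
  M1 stuck-at-1: output Y1=1, Y2=1 ✓
  M2 stuck-at-0: output Y1=1, Y2=0 ✗
  M2 stuck-at-1: output Y1=1, Y2=0 ✗
  M3 stuck-at-0: output Y1=1, Y2=0 ✗
  M3 stuck-at-1: output Y1=1, Y2=0 ✗
  M4 stuck-at-0: output Y1=0, Y2=0 ✗
  M4 stuck-at-1: output Y1=1, Y2=0 ✗
  M5 stuck-at-0: output Y1=1, Y2=0 ✗
  M5 stuck-at-1: output Y1=1, Y2=0 ✗
  M6 stuck-at-0: output Y1=1, Y2=0 ✗
  M6 stuck-at-1: output Y1=1, Y2=1 ✓
  M7 stuck-at-0: output Y1=1, Y2=0 ✗
  M7 stuck-at-1: output Y1=1, Y2=1 ✓
Consistent faults: {M1 stuck-at-1, M6 stuck-at-1, M7 stuck-at-1} — 3 in all.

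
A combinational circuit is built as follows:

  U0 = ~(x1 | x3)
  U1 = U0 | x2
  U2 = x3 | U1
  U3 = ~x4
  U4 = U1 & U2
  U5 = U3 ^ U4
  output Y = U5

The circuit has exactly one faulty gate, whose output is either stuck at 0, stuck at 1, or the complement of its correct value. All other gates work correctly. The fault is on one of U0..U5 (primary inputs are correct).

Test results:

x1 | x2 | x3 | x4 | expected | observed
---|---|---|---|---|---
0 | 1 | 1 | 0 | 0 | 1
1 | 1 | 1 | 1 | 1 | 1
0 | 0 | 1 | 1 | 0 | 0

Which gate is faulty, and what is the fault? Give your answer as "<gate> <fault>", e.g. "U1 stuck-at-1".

Fault-free values for test 1 (x1=0, x2=1, x3=1, x4=0): U0=0, U1=1, U2=1, U3=1, U4=1, U5=0, giving Y=0. Observed 1.
Test 1: faults giving observed 1 are {U1 stuck-at-0, U1 inverted output, U2 stuck-at-0, U2 inverted output, U3 stuck-at-0, U3 inverted output, U4 stuck-at-0, U4 inverted output, U5 stuck-at-1, U5 inverted output}.
Test 2 (x1=1, x2=1, x3=1, x4=1): fault-free U0=0, U1=1, U2=1, U3=0, U4=1, U5=1 → 1; observed 1. Eliminates U1 stuck-at-0, U1 inverted output, U2 stuck-at-0, U2 inverted output, U3 inverted output, U4 stuck-at-0, U4 inverted output, U5 inverted output.
Test 3 (x1=0, x2=0, x3=1, x4=1): fault-free U0=0, U1=0, U2=1, U3=0, U4=0, U5=0 → 0; observed 0. Eliminates U5 stuck-at-1.
Only U3 stuck-at-0 is consistent with every test.

U3 stuck-at-0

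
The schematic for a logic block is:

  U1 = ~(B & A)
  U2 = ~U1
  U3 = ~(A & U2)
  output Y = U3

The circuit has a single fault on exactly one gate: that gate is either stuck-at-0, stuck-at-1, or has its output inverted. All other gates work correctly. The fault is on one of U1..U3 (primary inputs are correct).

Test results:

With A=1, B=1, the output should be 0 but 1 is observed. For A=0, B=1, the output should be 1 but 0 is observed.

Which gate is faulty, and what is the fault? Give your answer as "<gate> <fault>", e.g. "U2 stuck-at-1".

U3 inverted output

Fault-free values for test 1 (A=1, B=1): U1=0, U2=1, U3=0, giving Y=0. Observed 1.
Test 1: faults giving observed 1 are {U1 stuck-at-1, U1 inverted output, U2 stuck-at-0, U2 inverted output, U3 stuck-at-1, U3 inverted output}.
Test 2 (A=0, B=1): fault-free U1=1, U2=0, U3=1 → 1; observed 0. Eliminates U1 stuck-at-1, U1 inverted output, U2 stuck-at-0, U2 inverted output, U3 stuck-at-1.
Only U3 inverted output is consistent with every test.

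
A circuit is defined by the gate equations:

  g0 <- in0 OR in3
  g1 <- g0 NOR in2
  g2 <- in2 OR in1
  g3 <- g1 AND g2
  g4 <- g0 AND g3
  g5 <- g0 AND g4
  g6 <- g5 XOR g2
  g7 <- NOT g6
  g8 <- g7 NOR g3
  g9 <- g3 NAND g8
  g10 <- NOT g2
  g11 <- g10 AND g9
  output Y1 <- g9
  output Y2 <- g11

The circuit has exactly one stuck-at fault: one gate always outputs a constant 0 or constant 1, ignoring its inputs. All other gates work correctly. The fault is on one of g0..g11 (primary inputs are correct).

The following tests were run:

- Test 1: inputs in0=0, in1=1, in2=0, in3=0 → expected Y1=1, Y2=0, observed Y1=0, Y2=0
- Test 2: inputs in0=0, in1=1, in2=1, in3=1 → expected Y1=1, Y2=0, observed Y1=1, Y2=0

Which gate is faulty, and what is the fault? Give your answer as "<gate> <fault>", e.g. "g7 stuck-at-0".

Fault-free values for test 1 (in0=0, in1=1, in2=0, in3=0): g0=0, g1=1, g2=1, g3=1, g4=0, g5=0, g6=1, g7=0, g8=0, g9=1, g10=0, g11=0, giving Y1=1, Y2=0. Observed Y1=0, Y2=0.
Test 1: faults giving observed Y1=0, Y2=0 are {g8 stuck-at-1, g9 stuck-at-0}.
Test 2 (in0=0, in1=1, in2=1, in3=1): fault-free g0=1, g1=0, g2=1, g3=0, g4=0, g5=0, g6=1, g7=0, g8=1, g9=1, g10=0, g11=0 → Y1=1, Y2=0; observed Y1=1, Y2=0. Eliminates g9 stuck-at-0.
Only g8 stuck-at-1 is consistent with every test.

g8 stuck-at-1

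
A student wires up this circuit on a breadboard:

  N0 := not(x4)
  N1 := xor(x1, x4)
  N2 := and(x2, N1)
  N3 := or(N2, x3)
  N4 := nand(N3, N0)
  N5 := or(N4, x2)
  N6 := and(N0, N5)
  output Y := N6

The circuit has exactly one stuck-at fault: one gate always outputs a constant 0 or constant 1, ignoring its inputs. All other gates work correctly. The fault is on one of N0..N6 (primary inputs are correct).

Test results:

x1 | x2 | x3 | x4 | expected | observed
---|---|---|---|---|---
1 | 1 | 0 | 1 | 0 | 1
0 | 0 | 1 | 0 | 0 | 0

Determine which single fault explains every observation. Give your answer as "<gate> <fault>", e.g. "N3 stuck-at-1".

N0 stuck-at-1

Fault-free values for test 1 (x1=1, x2=1, x3=0, x4=1): N0=0, N1=0, N2=0, N3=0, N4=1, N5=1, N6=0, giving Y=0. Observed 1.
Test 1: faults giving observed 1 are {N0 stuck-at-1, N6 stuck-at-1}.
Test 2 (x1=0, x2=0, x3=1, x4=0): fault-free N0=1, N1=0, N2=0, N3=1, N4=0, N5=0, N6=0 → 0; observed 0. Eliminates N6 stuck-at-1.
Only N0 stuck-at-1 is consistent with every test.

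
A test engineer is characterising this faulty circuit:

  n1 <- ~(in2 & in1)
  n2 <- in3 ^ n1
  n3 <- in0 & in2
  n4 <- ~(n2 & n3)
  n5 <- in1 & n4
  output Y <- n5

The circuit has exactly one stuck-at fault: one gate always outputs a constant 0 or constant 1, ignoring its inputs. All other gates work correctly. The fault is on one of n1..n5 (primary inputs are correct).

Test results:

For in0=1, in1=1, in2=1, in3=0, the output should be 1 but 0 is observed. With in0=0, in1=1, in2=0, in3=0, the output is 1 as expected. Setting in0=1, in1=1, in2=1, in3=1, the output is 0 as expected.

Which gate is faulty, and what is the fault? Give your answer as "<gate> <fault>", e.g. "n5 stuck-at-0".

Fault-free values for test 1 (in0=1, in1=1, in2=1, in3=0): n1=0, n2=0, n3=1, n4=1, n5=1, giving Y=1. Observed 0.
Test 1: faults giving observed 0 are {n1 stuck-at-1, n2 stuck-at-1, n4 stuck-at-0, n5 stuck-at-0}.
Test 2 (in0=0, in1=1, in2=0, in3=0): fault-free n1=1, n2=1, n3=0, n4=1, n5=1 → 1; observed 1. Eliminates n4 stuck-at-0, n5 stuck-at-0.
Test 3 (in0=1, in1=1, in2=1, in3=1): fault-free n1=0, n2=1, n3=1, n4=0, n5=0 → 0; observed 0. Eliminates n1 stuck-at-1.
Only n2 stuck-at-1 is consistent with every test.

n2 stuck-at-1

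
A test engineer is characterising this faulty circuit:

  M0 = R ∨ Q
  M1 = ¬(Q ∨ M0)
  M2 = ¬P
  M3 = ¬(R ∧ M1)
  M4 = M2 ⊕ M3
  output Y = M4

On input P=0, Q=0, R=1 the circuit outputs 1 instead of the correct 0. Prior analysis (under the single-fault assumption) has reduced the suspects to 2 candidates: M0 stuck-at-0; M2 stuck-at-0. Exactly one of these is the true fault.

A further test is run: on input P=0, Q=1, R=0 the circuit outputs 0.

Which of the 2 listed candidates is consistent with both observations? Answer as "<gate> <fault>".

Evaluate each candidate on input P=0, Q=1, R=0:
  M0 stuck-at-0: M0=0 [stuck-at-0], M1=0, M2=1, M3=1, M4=0 → 0 — matches
  M2 stuck-at-0: M0=1, M1=0, M2=0 [stuck-at-0], M3=1, M4=1 → 1 — eliminated
Only M0 stuck-at-0 reproduces the observed 0.

M0 stuck-at-0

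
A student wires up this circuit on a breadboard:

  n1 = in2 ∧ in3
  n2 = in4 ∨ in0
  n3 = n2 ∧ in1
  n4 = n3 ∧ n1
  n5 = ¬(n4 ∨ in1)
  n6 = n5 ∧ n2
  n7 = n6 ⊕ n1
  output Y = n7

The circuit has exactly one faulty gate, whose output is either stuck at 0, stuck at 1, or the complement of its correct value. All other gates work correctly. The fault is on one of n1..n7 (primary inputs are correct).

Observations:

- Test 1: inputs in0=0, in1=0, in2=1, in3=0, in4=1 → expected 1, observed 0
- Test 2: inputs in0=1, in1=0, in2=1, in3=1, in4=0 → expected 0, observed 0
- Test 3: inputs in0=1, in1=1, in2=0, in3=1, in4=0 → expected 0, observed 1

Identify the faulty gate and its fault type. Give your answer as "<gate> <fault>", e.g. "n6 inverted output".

Fault-free values for test 1 (in0=0, in1=0, in2=1, in3=0, in4=1): n1=0, n2=1, n3=0, n4=0, n5=1, n6=1, n7=1, giving Y=1. Observed 0.
Test 1: faults giving observed 0 are {n1 stuck-at-1, n1 inverted output, n2 stuck-at-0, n2 inverted output, n4 stuck-at-1, n4 inverted output, n5 stuck-at-0, n5 inverted output, n6 stuck-at-0, n6 inverted output, n7 stuck-at-0, n7 inverted output}.
Test 2 (in0=1, in1=0, in2=1, in3=1, in4=0): fault-free n1=1, n2=1, n3=0, n4=0, n5=1, n6=1, n7=0 → 0; observed 0. Eliminates n1 inverted output, n2 stuck-at-0, n2 inverted output, n4 stuck-at-1, n4 inverted output, n5 stuck-at-0, n5 inverted output, n6 stuck-at-0, n6 inverted output, n7 inverted output.
Test 3 (in0=1, in1=1, in2=0, in3=1, in4=0): fault-free n1=0, n2=1, n3=1, n4=0, n5=0, n6=0, n7=0 → 0; observed 1. Eliminates n7 stuck-at-0.
Only n1 stuck-at-1 is consistent with every test.

n1 stuck-at-1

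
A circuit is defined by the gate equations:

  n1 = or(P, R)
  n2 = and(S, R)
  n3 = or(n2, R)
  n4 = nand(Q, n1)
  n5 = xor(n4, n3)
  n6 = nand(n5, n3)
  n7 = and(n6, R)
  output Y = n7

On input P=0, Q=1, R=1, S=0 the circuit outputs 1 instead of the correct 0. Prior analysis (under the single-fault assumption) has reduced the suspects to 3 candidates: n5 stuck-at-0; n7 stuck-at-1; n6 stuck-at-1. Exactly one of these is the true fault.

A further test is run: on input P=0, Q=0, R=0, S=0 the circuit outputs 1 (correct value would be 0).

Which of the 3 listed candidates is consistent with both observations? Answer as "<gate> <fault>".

n7 stuck-at-1

Evaluate each candidate on input P=0, Q=0, R=0, S=0:
  n5 stuck-at-0: n1=0, n2=0, n3=0, n4=1, n5=0 [stuck-at-0], n6=1, n7=0 → 0 — eliminated
  n7 stuck-at-1: n1=0, n2=0, n3=0, n4=1, n5=1, n6=1, n7=1 [stuck-at-1] → 1 — matches
  n6 stuck-at-1: n1=0, n2=0, n3=0, n4=1, n5=1, n6=1 [stuck-at-1], n7=0 → 0 — eliminated
Only n7 stuck-at-1 reproduces the observed 1.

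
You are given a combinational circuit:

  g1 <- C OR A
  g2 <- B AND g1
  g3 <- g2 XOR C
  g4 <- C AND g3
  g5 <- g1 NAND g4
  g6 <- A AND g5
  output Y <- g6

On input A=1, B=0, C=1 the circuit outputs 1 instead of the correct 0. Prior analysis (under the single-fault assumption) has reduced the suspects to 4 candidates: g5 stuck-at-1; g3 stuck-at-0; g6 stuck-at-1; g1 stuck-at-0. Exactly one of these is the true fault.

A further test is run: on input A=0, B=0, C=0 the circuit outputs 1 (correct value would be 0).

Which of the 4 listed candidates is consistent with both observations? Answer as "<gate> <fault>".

g6 stuck-at-1

Evaluate each candidate on input A=0, B=0, C=0:
  g5 stuck-at-1: g1=0, g2=0, g3=0, g4=0, g5=1 [stuck-at-1], g6=0 → 0 — eliminated
  g3 stuck-at-0: g1=0, g2=0, g3=0 [stuck-at-0], g4=0, g5=1, g6=0 → 0 — eliminated
  g6 stuck-at-1: g1=0, g2=0, g3=0, g4=0, g5=1, g6=1 [stuck-at-1] → 1 — matches
  g1 stuck-at-0: g1=0 [stuck-at-0], g2=0, g3=0, g4=0, g5=1, g6=0 → 0 — eliminated
Only g6 stuck-at-1 reproduces the observed 1.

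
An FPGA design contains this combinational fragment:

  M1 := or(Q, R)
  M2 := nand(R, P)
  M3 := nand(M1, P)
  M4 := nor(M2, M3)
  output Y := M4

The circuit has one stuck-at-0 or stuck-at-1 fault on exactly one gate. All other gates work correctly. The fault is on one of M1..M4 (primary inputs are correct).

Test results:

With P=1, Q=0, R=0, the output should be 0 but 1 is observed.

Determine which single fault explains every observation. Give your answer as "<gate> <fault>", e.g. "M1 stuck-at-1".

Fault-free values for test 1 (P=1, Q=0, R=0): M1=0, M2=1, M3=1, M4=0, giving Y=0. Observed 1.
Test 1: faults giving observed 1 are {M4 stuck-at-1}.
Only M4 stuck-at-1 is consistent with every test.

M4 stuck-at-1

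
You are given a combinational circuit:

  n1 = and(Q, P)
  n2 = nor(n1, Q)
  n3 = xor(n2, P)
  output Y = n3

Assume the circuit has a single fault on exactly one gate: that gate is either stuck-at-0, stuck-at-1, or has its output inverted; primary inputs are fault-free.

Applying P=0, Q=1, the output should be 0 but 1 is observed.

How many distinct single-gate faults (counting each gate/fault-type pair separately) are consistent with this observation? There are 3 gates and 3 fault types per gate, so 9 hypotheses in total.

4

Fault-free: n1=0, n2=0, n3=0 → 0. Observed 1.
  n1 stuck-at-0: output 0 ✗
  n1 stuck-at-1: output 0 ✗
  n1 inverted output: output 0 ✗
  n2 stuck-at-0: output 0 ✗
  n2 stuck-at-1: output 1 ✓
  n2 inverted output: output 1 ✓
  n3 stuck-at-0: output 0 ✗
  n3 stuck-at-1: output 1 ✓
  n3 inverted output: output 1 ✓
Consistent faults: {n2 stuck-at-1, n2 inverted output, n3 stuck-at-1, n3 inverted output} — 4 in all.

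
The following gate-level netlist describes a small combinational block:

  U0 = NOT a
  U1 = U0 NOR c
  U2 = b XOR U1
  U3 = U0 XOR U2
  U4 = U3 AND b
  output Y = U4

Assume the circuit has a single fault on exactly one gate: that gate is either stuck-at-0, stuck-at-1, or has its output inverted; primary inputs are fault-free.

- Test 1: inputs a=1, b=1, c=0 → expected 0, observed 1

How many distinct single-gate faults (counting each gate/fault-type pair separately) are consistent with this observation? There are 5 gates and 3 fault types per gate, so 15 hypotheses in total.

Fault-free: U0=0, U1=1, U2=0, U3=0, U4=0 → 0. Observed 1.
  U0: none of the 3 fault types match ✗
  U1: stuck-at-0, inverted output ✓; others ✗
  U2: stuck-at-1, inverted output ✓; others ✗
  U3: stuck-at-1, inverted output ✓; others ✗
  U4: stuck-at-1, inverted output ✓; others ✗
Consistent faults: {U1 stuck-at-0, U1 inverted output, U2 stuck-at-1, U2 inverted output, U3 stuck-at-1, U3 inverted output, U4 stuck-at-1, U4 inverted output} — 8 in all.

8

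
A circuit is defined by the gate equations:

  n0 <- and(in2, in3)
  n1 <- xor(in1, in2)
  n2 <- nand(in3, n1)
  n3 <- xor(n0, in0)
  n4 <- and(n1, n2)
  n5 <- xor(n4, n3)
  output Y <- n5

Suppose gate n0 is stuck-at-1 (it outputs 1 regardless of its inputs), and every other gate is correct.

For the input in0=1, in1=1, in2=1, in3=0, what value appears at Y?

0

Propagate with n0 forced: n0=1 [stuck-at-1], n1=0, n2=1, n3=0, n4=0, n5=0.
So Y = 0. (Without the fault it would be 1.)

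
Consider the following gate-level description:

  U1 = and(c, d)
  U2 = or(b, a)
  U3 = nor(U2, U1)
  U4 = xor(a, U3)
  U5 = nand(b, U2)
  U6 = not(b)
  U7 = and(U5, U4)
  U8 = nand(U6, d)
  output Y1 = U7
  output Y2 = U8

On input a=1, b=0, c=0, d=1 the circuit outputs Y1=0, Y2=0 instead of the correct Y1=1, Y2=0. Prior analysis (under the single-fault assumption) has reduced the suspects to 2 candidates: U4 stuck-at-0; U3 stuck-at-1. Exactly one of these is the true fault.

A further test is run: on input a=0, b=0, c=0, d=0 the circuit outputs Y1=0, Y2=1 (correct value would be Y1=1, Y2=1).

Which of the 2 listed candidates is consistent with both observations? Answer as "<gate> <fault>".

Evaluate each candidate on input a=0, b=0, c=0, d=0:
  U4 stuck-at-0: U1=0, U2=0, U3=1, U4=0 [stuck-at-0], U5=1, U6=1, U7=0, U8=1 → Y1=0, Y2=1 — matches
  U3 stuck-at-1: U1=0, U2=0, U3=1 [stuck-at-1], U4=1, U5=1, U6=1, U7=1, U8=1 → Y1=1, Y2=1 — eliminated
Only U4 stuck-at-0 reproduces the observed Y1=0, Y2=1.

U4 stuck-at-0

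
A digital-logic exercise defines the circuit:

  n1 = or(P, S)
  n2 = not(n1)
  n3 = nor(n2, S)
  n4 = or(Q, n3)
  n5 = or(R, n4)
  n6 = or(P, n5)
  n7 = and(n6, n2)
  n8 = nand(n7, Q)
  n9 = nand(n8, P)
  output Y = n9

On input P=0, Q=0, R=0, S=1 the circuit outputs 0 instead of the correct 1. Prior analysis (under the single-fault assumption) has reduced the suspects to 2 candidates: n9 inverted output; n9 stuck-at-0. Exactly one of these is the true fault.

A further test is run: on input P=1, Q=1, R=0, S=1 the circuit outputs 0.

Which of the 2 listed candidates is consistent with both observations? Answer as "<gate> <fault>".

Evaluate each candidate on input P=1, Q=1, R=0, S=1:
  n9 inverted output: n1=1, n2=0, n3=0, n4=1, n5=1, n6=1, n7=0, n8=1, n9=1 [inverted output] → 1 — eliminated
  n9 stuck-at-0: n1=1, n2=0, n3=0, n4=1, n5=1, n6=1, n7=0, n8=1, n9=0 [stuck-at-0] → 0 — matches
Only n9 stuck-at-0 reproduces the observed 0.

n9 stuck-at-0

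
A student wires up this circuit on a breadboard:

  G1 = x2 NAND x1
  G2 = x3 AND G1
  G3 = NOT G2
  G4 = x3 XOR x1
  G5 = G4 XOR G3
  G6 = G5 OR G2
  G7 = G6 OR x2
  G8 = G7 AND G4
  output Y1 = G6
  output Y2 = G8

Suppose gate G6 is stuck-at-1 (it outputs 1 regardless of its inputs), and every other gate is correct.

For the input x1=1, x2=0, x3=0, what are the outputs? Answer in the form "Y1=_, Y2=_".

Y1=1, Y2=1

Propagate with G6 forced: G1=1, G2=0, G3=1, G4=1, G5=0, G6=1 [stuck-at-1], G7=1, G8=1.
So the outputs are Y1=1, Y2=1. (Without the fault they would be Y1=0, Y2=0.)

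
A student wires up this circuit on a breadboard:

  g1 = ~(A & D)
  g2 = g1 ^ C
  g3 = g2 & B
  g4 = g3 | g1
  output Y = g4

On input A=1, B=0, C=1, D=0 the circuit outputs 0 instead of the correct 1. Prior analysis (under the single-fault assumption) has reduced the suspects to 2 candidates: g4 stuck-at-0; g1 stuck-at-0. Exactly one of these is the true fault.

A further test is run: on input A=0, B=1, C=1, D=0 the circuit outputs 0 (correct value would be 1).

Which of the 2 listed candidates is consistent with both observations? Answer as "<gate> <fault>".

g4 stuck-at-0

Evaluate each candidate on input A=0, B=1, C=1, D=0:
  g4 stuck-at-0: g1=1, g2=0, g3=0, g4=0 [stuck-at-0] → 0 — matches
  g1 stuck-at-0: g1=0 [stuck-at-0], g2=1, g3=1, g4=1 → 1 — eliminated
Only g4 stuck-at-0 reproduces the observed 0.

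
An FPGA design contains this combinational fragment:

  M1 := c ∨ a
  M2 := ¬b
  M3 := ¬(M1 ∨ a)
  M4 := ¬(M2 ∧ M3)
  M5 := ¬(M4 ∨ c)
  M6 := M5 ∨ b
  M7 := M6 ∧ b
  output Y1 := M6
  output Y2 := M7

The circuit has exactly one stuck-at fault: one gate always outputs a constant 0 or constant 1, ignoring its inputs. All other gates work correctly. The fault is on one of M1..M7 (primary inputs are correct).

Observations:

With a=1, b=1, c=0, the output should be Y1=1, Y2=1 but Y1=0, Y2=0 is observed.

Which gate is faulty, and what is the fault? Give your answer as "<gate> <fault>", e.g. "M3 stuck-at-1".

Fault-free values for test 1 (a=1, b=1, c=0): M1=1, M2=0, M3=0, M4=1, M5=0, M6=1, M7=1, giving Y1=1, Y2=1. Observed Y1=0, Y2=0.
Test 1: faults giving observed Y1=0, Y2=0 are {M6 stuck-at-0}.
Only M6 stuck-at-0 is consistent with every test.

M6 stuck-at-0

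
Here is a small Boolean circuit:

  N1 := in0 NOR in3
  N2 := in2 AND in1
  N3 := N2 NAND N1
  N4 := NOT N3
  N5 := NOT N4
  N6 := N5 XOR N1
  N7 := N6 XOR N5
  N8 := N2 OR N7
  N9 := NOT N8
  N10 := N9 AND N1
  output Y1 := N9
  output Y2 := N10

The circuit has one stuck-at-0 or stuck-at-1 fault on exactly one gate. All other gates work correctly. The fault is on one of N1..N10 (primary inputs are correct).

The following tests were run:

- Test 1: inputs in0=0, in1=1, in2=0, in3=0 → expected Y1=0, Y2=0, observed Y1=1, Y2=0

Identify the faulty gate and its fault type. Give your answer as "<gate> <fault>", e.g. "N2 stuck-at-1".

Fault-free values for test 1 (in0=0, in1=1, in2=0, in3=0): N1=1, N2=0, N3=1, N4=0, N5=1, N6=0, N7=1, N8=1, N9=0, N10=0, giving Y1=0, Y2=0. Observed Y1=1, Y2=0.
Test 1: faults giving observed Y1=1, Y2=0 are {N1 stuck-at-0}.
Only N1 stuck-at-0 is consistent with every test.

N1 stuck-at-0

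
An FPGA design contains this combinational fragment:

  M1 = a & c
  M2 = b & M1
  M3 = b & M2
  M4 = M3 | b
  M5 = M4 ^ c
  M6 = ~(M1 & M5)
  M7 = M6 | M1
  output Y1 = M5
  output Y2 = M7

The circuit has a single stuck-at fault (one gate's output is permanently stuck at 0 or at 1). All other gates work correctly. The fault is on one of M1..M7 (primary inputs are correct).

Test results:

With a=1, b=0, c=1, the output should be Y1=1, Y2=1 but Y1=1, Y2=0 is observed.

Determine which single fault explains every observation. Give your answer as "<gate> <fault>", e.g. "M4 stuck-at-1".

M7 stuck-at-0

Fault-free values for test 1 (a=1, b=0, c=1): M1=1, M2=0, M3=0, M4=0, M5=1, M6=0, M7=1, giving Y1=1, Y2=1. Observed Y1=1, Y2=0.
Test 1: faults giving observed Y1=1, Y2=0 are {M7 stuck-at-0}.
Only M7 stuck-at-0 is consistent with every test.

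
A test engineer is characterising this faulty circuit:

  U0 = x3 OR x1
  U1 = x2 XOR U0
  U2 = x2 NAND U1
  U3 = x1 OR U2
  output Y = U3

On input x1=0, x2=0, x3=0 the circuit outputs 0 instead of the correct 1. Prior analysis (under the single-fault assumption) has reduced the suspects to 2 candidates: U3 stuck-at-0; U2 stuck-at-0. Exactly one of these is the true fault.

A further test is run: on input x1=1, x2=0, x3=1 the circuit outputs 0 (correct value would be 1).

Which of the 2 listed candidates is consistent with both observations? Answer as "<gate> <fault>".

U3 stuck-at-0

Evaluate each candidate on input x1=1, x2=0, x3=1:
  U3 stuck-at-0: U0=1, U1=1, U2=1, U3=0 [stuck-at-0] → 0 — matches
  U2 stuck-at-0: U0=1, U1=1, U2=0 [stuck-at-0], U3=1 → 1 — eliminated
Only U3 stuck-at-0 reproduces the observed 0.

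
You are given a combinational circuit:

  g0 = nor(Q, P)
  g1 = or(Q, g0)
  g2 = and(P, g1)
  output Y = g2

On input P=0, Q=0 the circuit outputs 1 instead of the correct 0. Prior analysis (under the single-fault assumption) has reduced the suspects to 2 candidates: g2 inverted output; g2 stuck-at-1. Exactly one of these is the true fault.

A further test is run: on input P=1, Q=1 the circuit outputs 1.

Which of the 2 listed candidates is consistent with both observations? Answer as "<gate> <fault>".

g2 stuck-at-1

Evaluate each candidate on input P=1, Q=1:
  g2 inverted output: g0=0, g1=1, g2=0 [inverted output] → 0 — eliminated
  g2 stuck-at-1: g0=0, g1=1, g2=1 [stuck-at-1] → 1 — matches
Only g2 stuck-at-1 reproduces the observed 1.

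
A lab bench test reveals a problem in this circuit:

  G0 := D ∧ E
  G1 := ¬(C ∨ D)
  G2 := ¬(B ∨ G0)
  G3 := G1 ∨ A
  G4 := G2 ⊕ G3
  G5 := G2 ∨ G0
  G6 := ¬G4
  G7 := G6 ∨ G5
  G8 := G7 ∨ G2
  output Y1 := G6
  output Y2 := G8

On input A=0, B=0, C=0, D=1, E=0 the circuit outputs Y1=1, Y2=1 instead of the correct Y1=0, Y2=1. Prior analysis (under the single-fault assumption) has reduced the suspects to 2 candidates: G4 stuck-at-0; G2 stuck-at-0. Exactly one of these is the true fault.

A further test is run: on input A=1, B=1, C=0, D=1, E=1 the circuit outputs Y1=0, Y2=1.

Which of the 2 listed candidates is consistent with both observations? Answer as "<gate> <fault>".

Evaluate each candidate on input A=1, B=1, C=0, D=1, E=1:
  G4 stuck-at-0: G0=1, G1=0, G2=0, G3=1, G4=0 [stuck-at-0], G5=1, G6=1, G7=1, G8=1 → Y1=1, Y2=1 — eliminated
  G2 stuck-at-0: G0=1, G1=0, G2=0 [stuck-at-0], G3=1, G4=1, G5=1, G6=0, G7=1, G8=1 → Y1=0, Y2=1 — matches
Only G2 stuck-at-0 reproduces the observed Y1=0, Y2=1.

G2 stuck-at-0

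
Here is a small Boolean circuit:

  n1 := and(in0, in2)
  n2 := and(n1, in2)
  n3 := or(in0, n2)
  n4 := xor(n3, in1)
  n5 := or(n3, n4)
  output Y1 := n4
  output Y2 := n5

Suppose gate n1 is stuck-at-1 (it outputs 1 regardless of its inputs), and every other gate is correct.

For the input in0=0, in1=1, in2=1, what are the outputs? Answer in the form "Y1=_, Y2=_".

Propagate with n1 forced: n1=1 [stuck-at-1], n2=1, n3=1, n4=0, n5=1.
So the outputs are Y1=0, Y2=1. (Without the fault they would be Y1=1, Y2=1.)

Y1=0, Y2=1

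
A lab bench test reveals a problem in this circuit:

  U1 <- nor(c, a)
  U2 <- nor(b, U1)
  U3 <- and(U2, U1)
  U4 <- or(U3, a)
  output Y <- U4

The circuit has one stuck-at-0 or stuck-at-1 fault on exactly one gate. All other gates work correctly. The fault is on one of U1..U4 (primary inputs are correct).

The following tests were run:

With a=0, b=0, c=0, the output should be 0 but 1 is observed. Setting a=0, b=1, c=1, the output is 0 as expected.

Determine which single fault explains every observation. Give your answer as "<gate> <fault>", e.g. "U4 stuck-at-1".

Fault-free values for test 1 (a=0, b=0, c=0): U1=1, U2=0, U3=0, U4=0, giving Y=0. Observed 1.
Test 1: faults giving observed 1 are {U2 stuck-at-1, U3 stuck-at-1, U4 stuck-at-1}.
Test 2 (a=0, b=1, c=1): fault-free U1=0, U2=0, U3=0, U4=0 → 0; observed 0. Eliminates U3 stuck-at-1, U4 stuck-at-1.
Only U2 stuck-at-1 is consistent with every test.

U2 stuck-at-1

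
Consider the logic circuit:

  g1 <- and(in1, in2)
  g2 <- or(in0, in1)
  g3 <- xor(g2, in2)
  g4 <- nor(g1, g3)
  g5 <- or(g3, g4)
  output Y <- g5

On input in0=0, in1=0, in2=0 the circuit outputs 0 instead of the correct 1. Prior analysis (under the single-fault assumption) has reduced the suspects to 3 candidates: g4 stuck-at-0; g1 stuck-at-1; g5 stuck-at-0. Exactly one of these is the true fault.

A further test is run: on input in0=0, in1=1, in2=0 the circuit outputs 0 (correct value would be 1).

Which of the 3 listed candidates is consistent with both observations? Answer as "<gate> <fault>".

g5 stuck-at-0

Evaluate each candidate on input in0=0, in1=1, in2=0:
  g4 stuck-at-0: g1=0, g2=1, g3=1, g4=0 [stuck-at-0], g5=1 → 1 — eliminated
  g1 stuck-at-1: g1=1 [stuck-at-1], g2=1, g3=1, g4=0, g5=1 → 1 — eliminated
  g5 stuck-at-0: g1=0, g2=1, g3=1, g4=0, g5=0 [stuck-at-0] → 0 — matches
Only g5 stuck-at-0 reproduces the observed 0.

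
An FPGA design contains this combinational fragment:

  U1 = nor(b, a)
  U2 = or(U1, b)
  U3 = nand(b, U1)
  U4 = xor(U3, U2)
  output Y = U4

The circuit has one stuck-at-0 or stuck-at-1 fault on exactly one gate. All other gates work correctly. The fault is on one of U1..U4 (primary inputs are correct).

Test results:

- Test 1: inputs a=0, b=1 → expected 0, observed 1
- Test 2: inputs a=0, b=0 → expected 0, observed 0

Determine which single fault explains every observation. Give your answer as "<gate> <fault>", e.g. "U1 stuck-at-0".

Fault-free values for test 1 (a=0, b=1): U1=0, U2=1, U3=1, U4=0, giving Y=0. Observed 1.
Test 1: faults giving observed 1 are {U1 stuck-at-1, U2 stuck-at-0, U3 stuck-at-0, U4 stuck-at-1}.
Test 2 (a=0, b=0): fault-free U1=1, U2=1, U3=1, U4=0 → 0; observed 0. Eliminates U2 stuck-at-0, U3 stuck-at-0, U4 stuck-at-1.
Only U1 stuck-at-1 is consistent with every test.

U1 stuck-at-1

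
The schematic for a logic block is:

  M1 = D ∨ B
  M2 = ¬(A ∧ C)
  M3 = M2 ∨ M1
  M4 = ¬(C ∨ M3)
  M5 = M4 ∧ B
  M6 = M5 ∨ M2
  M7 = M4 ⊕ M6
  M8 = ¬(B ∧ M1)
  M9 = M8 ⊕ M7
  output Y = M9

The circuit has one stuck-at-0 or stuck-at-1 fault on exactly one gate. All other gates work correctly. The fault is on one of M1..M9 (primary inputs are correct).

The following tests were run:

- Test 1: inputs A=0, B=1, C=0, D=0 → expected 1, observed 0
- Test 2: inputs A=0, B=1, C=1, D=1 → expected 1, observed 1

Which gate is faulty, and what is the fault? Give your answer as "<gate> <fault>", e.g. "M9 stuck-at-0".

Fault-free values for test 1 (A=0, B=1, C=0, D=0): M1=1, M2=1, M3=1, M4=0, M5=0, M6=1, M7=1, M8=0, M9=1, giving Y=1. Observed 0.
Test 1: faults giving observed 0 are {M1 stuck-at-0, M2 stuck-at-0, M3 stuck-at-0, M4 stuck-at-1, M6 stuck-at-0, M7 stuck-at-0, M8 stuck-at-1, M9 stuck-at-0}.
Test 2 (A=0, B=1, C=1, D=1): fault-free M1=1, M2=1, M3=1, M4=0, M5=0, M6=1, M7=1, M8=0, M9=1 → 1; observed 1. Eliminates M1 stuck-at-0, M2 stuck-at-0, M4 stuck-at-1, M6 stuck-at-0, M7 stuck-at-0, M8 stuck-at-1, M9 stuck-at-0.
Only M3 stuck-at-0 is consistent with every test.

M3 stuck-at-0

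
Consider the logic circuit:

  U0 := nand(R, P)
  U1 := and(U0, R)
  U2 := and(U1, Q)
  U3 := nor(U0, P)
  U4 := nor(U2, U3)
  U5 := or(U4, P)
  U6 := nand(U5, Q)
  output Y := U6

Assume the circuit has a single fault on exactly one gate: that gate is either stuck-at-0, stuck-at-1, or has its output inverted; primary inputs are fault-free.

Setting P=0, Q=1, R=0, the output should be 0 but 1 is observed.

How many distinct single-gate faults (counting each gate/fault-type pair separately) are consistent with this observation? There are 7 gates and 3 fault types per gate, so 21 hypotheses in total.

14

Fault-free: U0=1, U1=0, U2=0, U3=0, U4=1, U5=1, U6=0 → 0. Observed 1.
  U0: stuck-at-0, inverted output ✓; others ✗
  U1: stuck-at-1, inverted output ✓; others ✗
  U2: stuck-at-1, inverted output ✓; others ✗
  U3: stuck-at-1, inverted output ✓; others ✗
  U4: stuck-at-0, inverted output ✓; others ✗
  U5: stuck-at-0, inverted output ✓; others ✗
  U6: stuck-at-1, inverted output ✓; others ✗
Consistent faults: {U0 stuck-at-0, U0 inverted output, U1 stuck-at-1, U1 inverted output, U2 stuck-at-1, U2 inverted output, U3 stuck-at-1, U3 inverted output, U4 stuck-at-0, U4 inverted output, U5 stuck-at-0, U5 inverted output, U6 stuck-at-1, U6 inverted output} — 14 in all.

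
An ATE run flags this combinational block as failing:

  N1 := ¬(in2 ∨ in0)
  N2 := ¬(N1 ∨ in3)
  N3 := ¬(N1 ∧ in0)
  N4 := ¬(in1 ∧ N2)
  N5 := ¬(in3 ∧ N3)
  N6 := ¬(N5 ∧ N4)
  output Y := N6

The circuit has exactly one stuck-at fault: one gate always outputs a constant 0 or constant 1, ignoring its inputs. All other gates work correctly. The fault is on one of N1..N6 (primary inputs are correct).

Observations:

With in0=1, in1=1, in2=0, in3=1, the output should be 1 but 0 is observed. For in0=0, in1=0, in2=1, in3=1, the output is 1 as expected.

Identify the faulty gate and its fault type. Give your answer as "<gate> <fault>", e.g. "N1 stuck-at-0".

Fault-free values for test 1 (in0=1, in1=1, in2=0, in3=1): N1=0, N2=0, N3=1, N4=1, N5=0, N6=1, giving Y=1. Observed 0.
Test 1: faults giving observed 0 are {N1 stuck-at-1, N3 stuck-at-0, N5 stuck-at-1, N6 stuck-at-0}.
Test 2 (in0=0, in1=0, in2=1, in3=1): fault-free N1=0, N2=0, N3=1, N4=1, N5=0, N6=1 → 1; observed 1. Eliminates N3 stuck-at-0, N5 stuck-at-1, N6 stuck-at-0.
Only N1 stuck-at-1 is consistent with every test.

N1 stuck-at-1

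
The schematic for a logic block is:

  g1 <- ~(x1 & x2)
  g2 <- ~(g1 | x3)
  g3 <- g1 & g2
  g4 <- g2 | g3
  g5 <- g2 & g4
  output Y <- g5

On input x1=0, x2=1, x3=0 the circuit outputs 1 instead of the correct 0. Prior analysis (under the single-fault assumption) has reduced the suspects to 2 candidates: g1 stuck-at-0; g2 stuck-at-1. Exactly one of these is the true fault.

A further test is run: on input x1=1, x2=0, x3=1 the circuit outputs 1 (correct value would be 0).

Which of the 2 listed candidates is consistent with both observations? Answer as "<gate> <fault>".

g2 stuck-at-1

Evaluate each candidate on input x1=1, x2=0, x3=1:
  g1 stuck-at-0: g1=0 [stuck-at-0], g2=0, g3=0, g4=0, g5=0 → 0 — eliminated
  g2 stuck-at-1: g1=1, g2=1 [stuck-at-1], g3=1, g4=1, g5=1 → 1 — matches
Only g2 stuck-at-1 reproduces the observed 1.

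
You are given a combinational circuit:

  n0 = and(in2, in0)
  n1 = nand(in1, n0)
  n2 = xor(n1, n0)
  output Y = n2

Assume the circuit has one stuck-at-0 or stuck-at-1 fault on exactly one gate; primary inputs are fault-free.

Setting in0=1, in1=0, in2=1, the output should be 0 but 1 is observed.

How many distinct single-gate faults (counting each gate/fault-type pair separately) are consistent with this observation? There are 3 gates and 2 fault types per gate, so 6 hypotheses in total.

Fault-free: n0=1, n1=1, n2=0 → 0. Observed 1.
  n0 stuck-at-0: output 1 ✓
  n0 stuck-at-1: output 0 ✗
  n1 stuck-at-0: output 1 ✓
  n1 stuck-at-1: output 0 ✗
  n2 stuck-at-0: output 0 ✗
  n2 stuck-at-1: output 1 ✓
Consistent faults: {n0 stuck-at-0, n1 stuck-at-0, n2 stuck-at-1} — 3 in all.

3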